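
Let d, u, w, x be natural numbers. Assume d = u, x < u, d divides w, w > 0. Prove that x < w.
d = u and d divides w, hence u divides w. Since w > 0, u ≤ w. Since x < u, x < w.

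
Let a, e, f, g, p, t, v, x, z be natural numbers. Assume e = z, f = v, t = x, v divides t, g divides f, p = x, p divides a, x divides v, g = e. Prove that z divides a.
t = x and v divides t, thus v divides x. Since x divides v, v = x. From f = v, f = x. g = e and e = z, thus g = z. Since g divides f, z divides f. Since f = x, z divides x. p = x and p divides a, hence x divides a. z divides x, so z divides a.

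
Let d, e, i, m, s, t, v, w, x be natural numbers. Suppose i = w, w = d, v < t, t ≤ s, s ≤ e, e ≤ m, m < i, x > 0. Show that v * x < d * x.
Because i = w and w = d, i = d. Since v < t and t ≤ s, v < s. s ≤ e, so v < e. From e ≤ m and m < i, e < i. Since v < e, v < i. Since i = d, v < d. Because x > 0, by multiplying by a positive, v * x < d * x.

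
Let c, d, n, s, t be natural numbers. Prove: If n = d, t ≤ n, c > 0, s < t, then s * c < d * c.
s < t and t ≤ n, thus s < n. Because n = d, s < d. c > 0, so s * c < d * c.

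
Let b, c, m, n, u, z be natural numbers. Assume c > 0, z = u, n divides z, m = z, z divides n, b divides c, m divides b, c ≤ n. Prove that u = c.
n divides z and z divides n, thus n = z. Since c ≤ n, c ≤ z. m = z and m divides b, thus z divides b. b divides c, so z divides c. From c > 0, z ≤ c. Since c ≤ z, c = z. z = u, so c = u. Then u = c.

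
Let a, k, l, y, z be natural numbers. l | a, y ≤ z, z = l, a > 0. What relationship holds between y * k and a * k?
y * k ≤ a * k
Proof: Because z = l and y ≤ z, y ≤ l. l | a and a > 0, thus l ≤ a. Since y ≤ l, y ≤ a. Then y * k ≤ a * k.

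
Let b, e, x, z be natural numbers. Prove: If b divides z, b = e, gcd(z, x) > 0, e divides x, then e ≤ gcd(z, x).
Since b = e and b divides z, e divides z. e divides x, so e divides gcd(z, x). Because gcd(z, x) > 0, e ≤ gcd(z, x).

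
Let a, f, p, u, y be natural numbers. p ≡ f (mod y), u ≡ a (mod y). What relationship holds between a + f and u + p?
a + f ≡ u + p (mod y)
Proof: Because u ≡ a (mod y) and p ≡ f (mod y), u + p ≡ a + f (mod y). Then a + f ≡ u + p (mod y).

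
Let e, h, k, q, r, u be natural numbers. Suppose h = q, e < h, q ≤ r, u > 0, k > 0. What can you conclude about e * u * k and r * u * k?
e * u * k < r * u * k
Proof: Because h = q and e < h, e < q. Since q ≤ r, e < r. Combining with u > 0, by multiplying by a positive, e * u < r * u. From k > 0, by multiplying by a positive, e * u * k < r * u * k.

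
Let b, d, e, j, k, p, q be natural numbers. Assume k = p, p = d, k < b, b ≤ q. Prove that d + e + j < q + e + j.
k = p and p = d, so k = d. From k < b and b ≤ q, k < q. Since k = d, d < q. Then d + e < q + e. Then d + e + j < q + e + j.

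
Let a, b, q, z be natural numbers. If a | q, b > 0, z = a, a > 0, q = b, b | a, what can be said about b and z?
b = z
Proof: From q = b and a | q, a | b. Since b > 0, a ≤ b. b | a and a > 0, so b ≤ a. From a ≤ b, a = b. Since z = a, z = b. Then b = z.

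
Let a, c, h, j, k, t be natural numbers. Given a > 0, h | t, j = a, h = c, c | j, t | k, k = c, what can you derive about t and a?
t ≤ a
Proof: h = c and h | t, hence c | t. k = c and t | k, so t | c. c | t, so c = t. Because j = a and c | j, c | a. c = t, so t | a. a > 0, so t ≤ a.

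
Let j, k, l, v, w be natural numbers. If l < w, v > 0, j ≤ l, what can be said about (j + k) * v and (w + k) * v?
(j + k) * v < (w + k) * v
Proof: Because j ≤ l and l < w, j < w. Then j + k < w + k. Since v > 0, (j + k) * v < (w + k) * v.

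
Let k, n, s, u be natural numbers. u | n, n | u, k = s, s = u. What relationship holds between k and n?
k = n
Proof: k = s and s = u, so k = u. u | n and n | u, hence u = n. k = u, so k = n.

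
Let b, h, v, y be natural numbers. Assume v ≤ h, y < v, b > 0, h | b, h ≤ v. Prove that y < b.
Because v ≤ h and h ≤ v, v = h. Since y < v, y < h. h | b and b > 0, therefore h ≤ b. y < h, so y < b.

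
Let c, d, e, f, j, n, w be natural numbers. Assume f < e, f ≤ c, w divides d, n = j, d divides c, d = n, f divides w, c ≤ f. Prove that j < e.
Because f divides w and w divides d, f divides d. c ≤ f and f ≤ c, so c = f. From d divides c, d divides f. Since f divides d, f = d. Since d = n, f = n. Since n = j, f = j. f < e, so j < e.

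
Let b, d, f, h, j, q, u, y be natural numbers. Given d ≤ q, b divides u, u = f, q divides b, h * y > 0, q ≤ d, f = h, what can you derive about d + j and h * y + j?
d + j ≤ h * y + j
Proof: From q ≤ d and d ≤ q, q = d. u = f and f = h, therefore u = h. Since b divides u, b divides h. q divides b, so q divides h. Since q = d, d divides h. Then d divides h * y. Since h * y > 0, d ≤ h * y. Then d + j ≤ h * y + j.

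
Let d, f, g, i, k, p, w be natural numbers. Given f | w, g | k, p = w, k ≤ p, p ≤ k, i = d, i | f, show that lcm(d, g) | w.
i = d and i | f, hence d | f. f | w, so d | w. Since k ≤ p and p ≤ k, k = p. Since p = w, k = w. g | k, so g | w. Since d | w, lcm(d, g) | w.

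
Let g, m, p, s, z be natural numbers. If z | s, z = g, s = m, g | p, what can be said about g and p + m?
g | p + m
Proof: Because z = g and z | s, g | s. Since s = m, g | m. Since g | p, g | p + m.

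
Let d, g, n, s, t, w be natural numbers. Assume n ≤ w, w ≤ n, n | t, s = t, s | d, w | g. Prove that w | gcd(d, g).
n ≤ w and w ≤ n, therefore n = w. From s = t and s | d, t | d. Because n | t, n | d. Since n = w, w | d. Since w | g, w | gcd(d, g).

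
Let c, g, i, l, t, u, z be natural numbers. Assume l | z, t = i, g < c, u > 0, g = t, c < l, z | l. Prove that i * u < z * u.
From g = t and t = i, g = i. l | z and z | l, thus l = z. Because c < l, c < z. Since g < c, g < z. g = i, so i < z. u > 0, so i * u < z * u.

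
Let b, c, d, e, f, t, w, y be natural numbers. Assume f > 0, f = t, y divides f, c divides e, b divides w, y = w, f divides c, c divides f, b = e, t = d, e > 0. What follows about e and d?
e = d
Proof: y = w and y divides f, so w divides f. Since b divides w, b divides f. Since f > 0, b ≤ f. Because b = e, e ≤ f. From c divides f and f divides c, c = f. Since c divides e, f divides e. e > 0, so f ≤ e. Since e ≤ f, e = f. f = t, so e = t. Since t = d, e = d.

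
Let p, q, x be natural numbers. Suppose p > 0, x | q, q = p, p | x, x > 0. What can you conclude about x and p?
x = p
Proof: q = p and x | q, therefore x | p. Since p > 0, x ≤ p. p | x and x > 0, thus p ≤ x. Since x ≤ p, x = p.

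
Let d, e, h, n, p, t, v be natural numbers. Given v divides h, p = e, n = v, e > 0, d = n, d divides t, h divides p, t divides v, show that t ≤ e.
d = n and n = v, therefore d = v. d divides t, so v divides t. t divides v, so v = t. Because p = e and h divides p, h divides e. v divides h, so v divides e. Since e > 0, v ≤ e. Since v = t, t ≤ e.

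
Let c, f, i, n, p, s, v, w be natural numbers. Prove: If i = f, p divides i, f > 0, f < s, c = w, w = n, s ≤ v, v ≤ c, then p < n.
i = f and p divides i, therefore p divides f. f > 0, so p ≤ f. From f < s, p < s. c = w and w = n, hence c = n. From s ≤ v and v ≤ c, s ≤ c. Since c = n, s ≤ n. p < s, so p < n.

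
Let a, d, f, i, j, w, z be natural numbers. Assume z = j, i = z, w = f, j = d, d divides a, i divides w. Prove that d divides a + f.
From i = z and z = j, i = j. Because w = f and i divides w, i divides f. Since i = j, j divides f. Since j = d, d divides f. d divides a, so d divides a + f.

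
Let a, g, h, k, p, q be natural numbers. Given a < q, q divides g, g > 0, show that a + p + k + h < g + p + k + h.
q divides g and g > 0, so q ≤ g. Since a < q, a < g. Then a + p < g + p. Then a + p + k < g + p + k. Then a + p + k + h < g + p + k + h.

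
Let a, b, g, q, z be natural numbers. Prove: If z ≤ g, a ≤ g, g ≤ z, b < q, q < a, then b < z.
g ≤ z and z ≤ g, therefore g = z. b < q and q < a, thus b < a. a ≤ g, so b < g. Since g = z, b < z.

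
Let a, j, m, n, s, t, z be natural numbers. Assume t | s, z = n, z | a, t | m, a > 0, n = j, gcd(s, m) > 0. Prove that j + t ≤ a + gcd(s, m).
z = n and n = j, hence z = j. z | a and a > 0, hence z ≤ a. Since z = j, j ≤ a. Since t | s and t | m, t | gcd(s, m). Since gcd(s, m) > 0, t ≤ gcd(s, m). From j ≤ a, j + t ≤ a + gcd(s, m).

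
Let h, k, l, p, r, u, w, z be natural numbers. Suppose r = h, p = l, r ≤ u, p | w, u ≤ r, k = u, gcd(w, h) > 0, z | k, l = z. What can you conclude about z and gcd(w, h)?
z ≤ gcd(w, h)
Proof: p = l and p | w, hence l | w. l = z, so z | w. u ≤ r and r ≤ u, hence u = r. r = h, so u = h. k = u and z | k, thus z | u. u = h, so z | h. Because z | w, z | gcd(w, h). Since gcd(w, h) > 0, z ≤ gcd(w, h).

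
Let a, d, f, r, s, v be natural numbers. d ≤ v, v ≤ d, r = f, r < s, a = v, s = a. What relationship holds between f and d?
f < d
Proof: s = a and a = v, so s = v. v ≤ d and d ≤ v, hence v = d. From s = v, s = d. From r = f and r < s, f < s. s = d, so f < d.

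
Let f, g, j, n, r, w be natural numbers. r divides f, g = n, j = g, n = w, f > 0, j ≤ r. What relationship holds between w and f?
w ≤ f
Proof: From j = g and g = n, j = n. n = w, so j = w. r divides f and f > 0, so r ≤ f. Because j ≤ r, j ≤ f. Since j = w, w ≤ f.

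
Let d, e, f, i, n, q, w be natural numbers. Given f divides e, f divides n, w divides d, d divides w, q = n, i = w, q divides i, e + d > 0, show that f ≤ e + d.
Since w divides d and d divides w, w = d. Because i = w and q divides i, q divides w. Since q = n, n divides w. Because w = d, n divides d. f divides n, so f divides d. Because f divides e, f divides e + d. Since e + d > 0, f ≤ e + d.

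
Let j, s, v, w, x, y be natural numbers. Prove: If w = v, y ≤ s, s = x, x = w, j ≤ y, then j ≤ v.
s = x and x = w, hence s = w. Since w = v, s = v. j ≤ y and y ≤ s, thus j ≤ s. Because s = v, j ≤ v.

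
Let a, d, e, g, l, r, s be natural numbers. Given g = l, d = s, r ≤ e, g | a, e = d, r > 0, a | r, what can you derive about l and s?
l ≤ s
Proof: g | a and a | r, so g | r. r > 0, so g ≤ r. g = l, so l ≤ r. e = d and d = s, therefore e = s. Since r ≤ e, r ≤ s. Since l ≤ r, l ≤ s.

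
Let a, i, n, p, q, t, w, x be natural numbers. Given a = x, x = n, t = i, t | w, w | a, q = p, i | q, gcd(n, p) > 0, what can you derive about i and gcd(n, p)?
i ≤ gcd(n, p)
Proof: a = x and x = n, so a = n. t = i and t | w, hence i | w. w | a, so i | a. Since a = n, i | n. q = p and i | q, so i | p. Since i | n, i | gcd(n, p). Since gcd(n, p) > 0, i ≤ gcd(n, p).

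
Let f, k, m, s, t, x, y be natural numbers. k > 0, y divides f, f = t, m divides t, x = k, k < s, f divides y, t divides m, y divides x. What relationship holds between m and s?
m < s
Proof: t divides m and m divides t, hence t = m. Since f = t, f = m. y divides f and f divides y, hence y = f. x = k and y divides x, so y divides k. Since k > 0, y ≤ k. y = f, so f ≤ k. k < s, so f < s. f = m, so m < s.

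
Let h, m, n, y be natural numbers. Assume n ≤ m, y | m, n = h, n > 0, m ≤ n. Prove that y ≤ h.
Because m ≤ n and n ≤ m, m = n. Since y | m, y | n. Since n > 0, y ≤ n. n = h, so y ≤ h.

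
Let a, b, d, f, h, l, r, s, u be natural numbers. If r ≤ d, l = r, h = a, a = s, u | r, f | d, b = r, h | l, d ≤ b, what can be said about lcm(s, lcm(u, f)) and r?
lcm(s, lcm(u, f)) | r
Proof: Since h = a and a = s, h = s. l = r and h | l, therefore h | r. h = s, so s | r. b = r and d ≤ b, therefore d ≤ r. r ≤ d, so d = r. f | d, so f | r. u | r, so lcm(u, f) | r. s | r, so lcm(s, lcm(u, f)) | r.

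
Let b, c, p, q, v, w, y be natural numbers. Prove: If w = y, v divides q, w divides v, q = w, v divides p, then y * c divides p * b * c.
Since q = w and v divides q, v divides w. Because w divides v, v = w. v divides p, so w divides p. w = y, so y divides p. Then y divides p * b. Then y * c divides p * b * c.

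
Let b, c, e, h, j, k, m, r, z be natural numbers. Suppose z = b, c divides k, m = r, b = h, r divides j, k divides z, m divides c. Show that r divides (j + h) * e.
From m = r and m divides c, r divides c. Because c divides k and k divides z, c divides z. Since z = b, c divides b. Since r divides c, r divides b. Since b = h, r divides h. Since r divides j, r divides j + h. Then r divides (j + h) * e.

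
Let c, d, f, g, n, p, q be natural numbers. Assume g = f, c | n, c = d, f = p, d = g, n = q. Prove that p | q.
g = f and f = p, thus g = p. c = d and d = g, hence c = g. c | n, so g | n. n = q, so g | q. g = p, so p | q.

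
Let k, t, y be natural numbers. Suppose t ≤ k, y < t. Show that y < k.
From y < t and t ≤ k, by transitivity, y < k.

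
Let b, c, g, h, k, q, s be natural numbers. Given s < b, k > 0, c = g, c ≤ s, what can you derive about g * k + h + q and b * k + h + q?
g * k + h + q < b * k + h + q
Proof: c = g and c ≤ s, so g ≤ s. s < b, so g < b. Since k > 0, g * k < b * k. Then g * k + h < b * k + h. Then g * k + h + q < b * k + h + q.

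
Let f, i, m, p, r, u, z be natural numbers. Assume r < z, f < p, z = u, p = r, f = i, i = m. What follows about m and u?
m < u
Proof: p = r and f < p, therefore f < r. f = i, so i < r. r < z, so i < z. Because z = u, i < u. Since i = m, m < u.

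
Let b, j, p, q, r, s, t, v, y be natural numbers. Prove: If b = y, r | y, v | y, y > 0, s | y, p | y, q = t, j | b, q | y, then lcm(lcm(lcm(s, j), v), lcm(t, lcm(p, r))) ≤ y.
Because b = y and j | b, j | y. s | y, so lcm(s, j) | y. v | y, so lcm(lcm(s, j), v) | y. q = t and q | y, hence t | y. p | y and r | y, hence lcm(p, r) | y. Because t | y, lcm(t, lcm(p, r)) | y. Since lcm(lcm(s, j), v) | y, lcm(lcm(lcm(s, j), v), lcm(t, lcm(p, r))) | y. Because y > 0, lcm(lcm(lcm(s, j), v), lcm(t, lcm(p, r))) ≤ y.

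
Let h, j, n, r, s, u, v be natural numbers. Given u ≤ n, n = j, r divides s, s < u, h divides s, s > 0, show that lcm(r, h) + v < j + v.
r divides s and h divides s, therefore lcm(r, h) divides s. s > 0, so lcm(r, h) ≤ s. Since s < u, lcm(r, h) < u. n = j and u ≤ n, hence u ≤ j. Because lcm(r, h) < u, lcm(r, h) < j. Then lcm(r, h) + v < j + v.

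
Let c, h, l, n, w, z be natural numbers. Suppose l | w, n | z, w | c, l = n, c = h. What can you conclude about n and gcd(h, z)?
n | gcd(h, z)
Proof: Since l | w and w | c, l | c. c = h, so l | h. l = n, so n | h. Since n | z, n | gcd(h, z).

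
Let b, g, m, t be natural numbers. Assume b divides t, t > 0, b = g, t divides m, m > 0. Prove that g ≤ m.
Because b = g and b divides t, g divides t. t > 0, so g ≤ t. t divides m and m > 0, hence t ≤ m. Since g ≤ t, g ≤ m.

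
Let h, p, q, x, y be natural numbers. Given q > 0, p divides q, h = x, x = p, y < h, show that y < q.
h = x and x = p, so h = p. y < h, so y < p. p divides q and q > 0, thus p ≤ q. y < p, so y < q.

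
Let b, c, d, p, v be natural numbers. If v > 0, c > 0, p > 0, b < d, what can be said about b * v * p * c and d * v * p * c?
b * v * p * c < d * v * p * c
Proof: Since b < d and v > 0, by multiplying by a positive, b * v < d * v. Using p > 0, by multiplying by a positive, b * v * p < d * v * p. Combining with c > 0, by multiplying by a positive, b * v * p * c < d * v * p * c.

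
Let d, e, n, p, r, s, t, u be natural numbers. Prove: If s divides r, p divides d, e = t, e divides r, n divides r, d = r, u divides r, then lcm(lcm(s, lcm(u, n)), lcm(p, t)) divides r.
u divides r and n divides r, so lcm(u, n) divides r. s divides r, so lcm(s, lcm(u, n)) divides r. d = r and p divides d, therefore p divides r. From e = t and e divides r, t divides r. Since p divides r, lcm(p, t) divides r. lcm(s, lcm(u, n)) divides r, so lcm(lcm(s, lcm(u, n)), lcm(p, t)) divides r.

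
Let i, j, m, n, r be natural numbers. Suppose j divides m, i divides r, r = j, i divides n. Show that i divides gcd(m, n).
r = j and i divides r, hence i divides j. j divides m, so i divides m. i divides n, so i divides gcd(m, n).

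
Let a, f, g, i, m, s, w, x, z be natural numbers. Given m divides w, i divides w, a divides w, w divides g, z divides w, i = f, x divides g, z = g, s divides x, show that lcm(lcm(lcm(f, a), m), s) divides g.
z = g and z divides w, hence g divides w. Since w divides g, w = g. Because i = f and i divides w, f divides w. Since a divides w, lcm(f, a) divides w. Since m divides w, lcm(lcm(f, a), m) divides w. w = g, so lcm(lcm(f, a), m) divides g. s divides x and x divides g, therefore s divides g. Since lcm(lcm(f, a), m) divides g, lcm(lcm(lcm(f, a), m), s) divides g.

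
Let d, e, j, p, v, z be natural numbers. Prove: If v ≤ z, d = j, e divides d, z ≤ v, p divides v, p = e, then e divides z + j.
Because v ≤ z and z ≤ v, v = z. p = e and p divides v, hence e divides v. v = z, so e divides z. From d = j and e divides d, e divides j. e divides z, so e divides z + j.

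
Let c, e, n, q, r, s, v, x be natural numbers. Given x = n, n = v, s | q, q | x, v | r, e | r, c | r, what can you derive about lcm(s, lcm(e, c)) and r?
lcm(s, lcm(e, c)) | r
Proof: From x = n and n = v, x = v. From s | q and q | x, s | x. Since x = v, s | v. v | r, so s | r. From e | r and c | r, lcm(e, c) | r. s | r, so lcm(s, lcm(e, c)) | r.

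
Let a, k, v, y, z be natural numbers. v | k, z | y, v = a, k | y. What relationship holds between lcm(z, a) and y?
lcm(z, a) | y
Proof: v | k and k | y, so v | y. v = a, so a | y. Since z | y, lcm(z, a) | y.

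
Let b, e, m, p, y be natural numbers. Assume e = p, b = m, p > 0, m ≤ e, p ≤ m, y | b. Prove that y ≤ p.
Because e = p and m ≤ e, m ≤ p. p ≤ m, so m = p. Since b = m, b = p. Since y | b, y | p. p > 0, so y ≤ p.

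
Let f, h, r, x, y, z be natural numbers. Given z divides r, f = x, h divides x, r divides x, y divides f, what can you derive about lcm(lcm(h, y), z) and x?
lcm(lcm(h, y), z) divides x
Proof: f = x and y divides f, thus y divides x. Because h divides x, lcm(h, y) divides x. z divides r and r divides x, so z divides x. From lcm(h, y) divides x, lcm(lcm(h, y), z) divides x.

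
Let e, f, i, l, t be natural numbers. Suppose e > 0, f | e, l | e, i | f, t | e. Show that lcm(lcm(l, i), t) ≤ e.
i | f and f | e, so i | e. Since l | e, lcm(l, i) | e. Since t | e, lcm(lcm(l, i), t) | e. e > 0, so lcm(lcm(l, i), t) ≤ e.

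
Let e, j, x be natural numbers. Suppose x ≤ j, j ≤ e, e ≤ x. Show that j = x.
j ≤ e and e ≤ x, therefore j ≤ x. x ≤ j, so x = j. Then j = x.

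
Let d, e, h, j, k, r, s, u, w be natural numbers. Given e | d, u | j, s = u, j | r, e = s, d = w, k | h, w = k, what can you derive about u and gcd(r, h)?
u | gcd(r, h)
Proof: u | j and j | r, therefore u | r. From d = w and w = k, d = k. Because e = s and s = u, e = u. Since e | d, u | d. From d = k, u | k. Since k | h, u | h. Since u | r, u | gcd(r, h).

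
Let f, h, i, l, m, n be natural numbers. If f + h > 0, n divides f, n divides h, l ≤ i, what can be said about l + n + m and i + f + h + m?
l + n + m ≤ i + f + h + m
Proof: n divides f and n divides h, thus n divides f + h. f + h > 0, so n ≤ f + h. l ≤ i, so l + n ≤ i + f + h. Then l + n + m ≤ i + f + h + m.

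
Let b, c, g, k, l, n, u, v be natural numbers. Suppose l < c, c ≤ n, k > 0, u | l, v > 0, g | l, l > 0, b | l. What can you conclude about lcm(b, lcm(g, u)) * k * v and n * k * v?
lcm(b, lcm(g, u)) * k * v < n * k * v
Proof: g | l and u | l, therefore lcm(g, u) | l. b | l, so lcm(b, lcm(g, u)) | l. Since l > 0, lcm(b, lcm(g, u)) ≤ l. Since l < c and c ≤ n, l < n. Since lcm(b, lcm(g, u)) ≤ l, lcm(b, lcm(g, u)) < n. Since k > 0, lcm(b, lcm(g, u)) * k < n * k. v > 0, so lcm(b, lcm(g, u)) * k * v < n * k * v.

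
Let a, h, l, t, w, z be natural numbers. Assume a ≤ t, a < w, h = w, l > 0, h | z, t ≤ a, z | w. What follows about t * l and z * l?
t * l < z * l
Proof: Since h = w and h | z, w | z. z | w, so w = z. Since a ≤ t and t ≤ a, a = t. a < w, so t < w. Since w = z, t < z. Since l > 0, t * l < z * l.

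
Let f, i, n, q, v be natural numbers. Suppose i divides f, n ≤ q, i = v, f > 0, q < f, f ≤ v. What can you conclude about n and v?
n < v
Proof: i = v and i divides f, hence v divides f. Since f > 0, v ≤ f. Since f ≤ v, f = v. n ≤ q and q < f, so n < f. Since f = v, n < v.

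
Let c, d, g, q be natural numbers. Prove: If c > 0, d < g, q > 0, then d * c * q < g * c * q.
d < g and c > 0, thus d * c < g * c. Since q > 0, d * c * q < g * c * q.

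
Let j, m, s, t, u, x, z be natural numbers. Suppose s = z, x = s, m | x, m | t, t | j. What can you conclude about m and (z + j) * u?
m | (z + j) * u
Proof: x = s and m | x, hence m | s. s = z, so m | z. m | t and t | j, hence m | j. Because m | z, m | z + j. Then m | (z + j) * u.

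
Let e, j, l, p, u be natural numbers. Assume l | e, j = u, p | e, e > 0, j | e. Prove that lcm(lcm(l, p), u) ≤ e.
Since l | e and p | e, lcm(l, p) | e. From j = u and j | e, u | e. Since lcm(l, p) | e, lcm(lcm(l, p), u) | e. e > 0, so lcm(lcm(l, p), u) ≤ e.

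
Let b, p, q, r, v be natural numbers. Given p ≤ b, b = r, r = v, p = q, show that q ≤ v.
p = q and p ≤ b, hence q ≤ b. b = r, so q ≤ r. Because r = v, q ≤ v.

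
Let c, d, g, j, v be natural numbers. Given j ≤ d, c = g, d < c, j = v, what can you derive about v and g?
v < g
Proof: From j = v and j ≤ d, v ≤ d. c = g and d < c, so d < g. From v ≤ d, v < g.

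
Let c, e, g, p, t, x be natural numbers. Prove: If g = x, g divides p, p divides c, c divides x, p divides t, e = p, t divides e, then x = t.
Since g = x and g divides p, x divides p. p divides c and c divides x, therefore p divides x. Since x divides p, x = p. e = p and t divides e, hence t divides p. p divides t, so p = t. Since x = p, x = t.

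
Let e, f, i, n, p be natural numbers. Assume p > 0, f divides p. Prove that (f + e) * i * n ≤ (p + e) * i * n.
From f divides p and p > 0, f ≤ p. Then f + e ≤ p + e. By multiplying by a non-negative, (f + e) * i ≤ (p + e) * i. By multiplying by a non-negative, (f + e) * i * n ≤ (p + e) * i * n.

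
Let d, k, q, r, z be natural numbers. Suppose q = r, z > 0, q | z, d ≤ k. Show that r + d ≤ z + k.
From q = r and q | z, r | z. z > 0, so r ≤ z. Since d ≤ k, r + d ≤ z + k.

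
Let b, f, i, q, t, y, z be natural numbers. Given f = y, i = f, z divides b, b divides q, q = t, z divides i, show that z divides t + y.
z divides b and b divides q, hence z divides q. Since q = t, z divides t. i = f and f = y, thus i = y. z divides i, so z divides y. z divides t, so z divides t + y.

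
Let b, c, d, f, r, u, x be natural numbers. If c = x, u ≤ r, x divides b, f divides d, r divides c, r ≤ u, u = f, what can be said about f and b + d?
f divides b + d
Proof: r ≤ u and u ≤ r, so r = u. Since u = f, r = f. c = x and r divides c, therefore r divides x. Since x divides b, r divides b. Since r = f, f divides b. Since f divides d, f divides b + d.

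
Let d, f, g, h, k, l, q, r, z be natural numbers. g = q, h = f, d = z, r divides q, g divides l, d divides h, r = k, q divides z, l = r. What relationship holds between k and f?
k divides f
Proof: g = q and g divides l, thus q divides l. l = r, so q divides r. Since r divides q, q = r. r = k, so q = k. d = z and d divides h, hence z divides h. Since h = f, z divides f. Since q divides z, q divides f. From q = k, k divides f.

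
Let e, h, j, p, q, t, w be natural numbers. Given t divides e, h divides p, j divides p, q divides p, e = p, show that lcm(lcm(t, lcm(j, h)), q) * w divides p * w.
Since e = p and t divides e, t divides p. j divides p and h divides p, hence lcm(j, h) divides p. t divides p, so lcm(t, lcm(j, h)) divides p. Since q divides p, lcm(lcm(t, lcm(j, h)), q) divides p. Then lcm(lcm(t, lcm(j, h)), q) * w divides p * w.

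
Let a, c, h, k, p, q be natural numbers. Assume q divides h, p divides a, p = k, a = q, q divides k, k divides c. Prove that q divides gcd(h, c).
p = k and p divides a, so k divides a. a = q, so k divides q. Since q divides k, k = q. Since k divides c, q divides c. q divides h, so q divides gcd(h, c).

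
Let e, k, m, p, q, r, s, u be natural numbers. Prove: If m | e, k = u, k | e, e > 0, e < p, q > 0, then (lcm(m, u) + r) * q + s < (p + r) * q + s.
k = u and k | e, hence u | e. Since m | e, lcm(m, u) | e. Since e > 0, lcm(m, u) ≤ e. e < p, so lcm(m, u) < p. Then lcm(m, u) + r < p + r. Since q > 0, (lcm(m, u) + r) * q < (p + r) * q. Then (lcm(m, u) + r) * q + s < (p + r) * q + s.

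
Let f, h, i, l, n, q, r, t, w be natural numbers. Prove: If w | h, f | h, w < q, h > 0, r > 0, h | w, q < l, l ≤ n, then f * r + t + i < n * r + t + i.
f | h and h > 0, thus f ≤ h. Since w | h and h | w, w = h. w < q, so h < q. Because f ≤ h, f < q. q < l and l ≤ n, so q < n. From f < q, f < n. r > 0, so f * r < n * r. Then f * r + t < n * r + t. Then f * r + t + i < n * r + t + i.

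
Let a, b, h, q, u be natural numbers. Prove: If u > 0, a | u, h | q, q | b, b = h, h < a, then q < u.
Because b = h and q | b, q | h. Since h | q, h = q. Since h < a, q < a. From a | u and u > 0, a ≤ u. Since q < a, q < u.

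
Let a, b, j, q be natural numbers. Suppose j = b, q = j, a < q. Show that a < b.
q = j and a < q, so a < j. Because j = b, a < b.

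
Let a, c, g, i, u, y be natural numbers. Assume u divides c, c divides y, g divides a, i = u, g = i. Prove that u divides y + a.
u divides c and c divides y, therefore u divides y. g = i and i = u, hence g = u. g divides a, so u divides a. Since u divides y, u divides y + a.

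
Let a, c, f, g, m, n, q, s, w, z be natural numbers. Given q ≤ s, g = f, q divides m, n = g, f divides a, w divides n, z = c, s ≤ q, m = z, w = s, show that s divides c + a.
From q ≤ s and s ≤ q, q = s. Since q divides m, s divides m. m = z, so s divides z. z = c, so s divides c. From n = g and g = f, n = f. Since w divides n, w divides f. Since f divides a, w divides a. w = s, so s divides a. s divides c, so s divides c + a.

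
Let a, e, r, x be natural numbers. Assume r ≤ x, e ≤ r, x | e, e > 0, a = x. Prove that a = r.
From x | e and e > 0, x ≤ e. Since e ≤ r, x ≤ r. Since r ≤ x, x = r. a = x, so a = r.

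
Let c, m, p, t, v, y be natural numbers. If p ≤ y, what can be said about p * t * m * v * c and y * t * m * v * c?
p * t * m * v * c ≤ y * t * m * v * c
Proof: p ≤ y, so p * t ≤ y * t. Then p * t * m ≤ y * t * m. Then p * t * m * v ≤ y * t * m * v. Then p * t * m * v * c ≤ y * t * m * v * c.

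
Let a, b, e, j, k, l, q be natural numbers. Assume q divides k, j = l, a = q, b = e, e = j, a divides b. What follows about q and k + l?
q divides k + l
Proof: Because b = e and e = j, b = j. Since a divides b, a divides j. Since a = q, q divides j. j = l, so q divides l. Since q divides k, q divides k + l.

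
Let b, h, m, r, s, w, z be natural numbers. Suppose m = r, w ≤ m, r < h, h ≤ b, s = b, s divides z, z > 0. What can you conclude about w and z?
w < z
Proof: Because m = r and w ≤ m, w ≤ r. r < h and h ≤ b, therefore r < b. w ≤ r, so w < b. s divides z and z > 0, so s ≤ z. s = b, so b ≤ z. Because w < b, w < z.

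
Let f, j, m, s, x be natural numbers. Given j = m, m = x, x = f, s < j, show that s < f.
j = m and m = x, hence j = x. x = f, so j = f. Since s < j, s < f.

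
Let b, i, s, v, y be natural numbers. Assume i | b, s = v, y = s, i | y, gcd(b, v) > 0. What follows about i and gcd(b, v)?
i ≤ gcd(b, v)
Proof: y = s and i | y, thus i | s. Since s = v, i | v. From i | b, i | gcd(b, v). Since gcd(b, v) > 0, i ≤ gcd(b, v).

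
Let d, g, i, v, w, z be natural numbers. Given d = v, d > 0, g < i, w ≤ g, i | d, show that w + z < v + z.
w ≤ g and g < i, hence w < i. i | d and d > 0, hence i ≤ d. Since w < i, w < d. Because d = v, w < v. Then w + z < v + z.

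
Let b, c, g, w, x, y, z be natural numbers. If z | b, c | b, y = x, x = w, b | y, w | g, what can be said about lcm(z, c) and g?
lcm(z, c) | g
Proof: z | b and c | b, thus lcm(z, c) | b. y = x and x = w, thus y = w. b | y, so b | w. lcm(z, c) | b, so lcm(z, c) | w. w | g, so lcm(z, c) | g.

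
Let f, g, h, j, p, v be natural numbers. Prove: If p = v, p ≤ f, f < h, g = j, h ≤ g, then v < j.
p = v and p ≤ f, so v ≤ f. g = j and h ≤ g, so h ≤ j. Because f < h, f < j. Since v ≤ f, v < j.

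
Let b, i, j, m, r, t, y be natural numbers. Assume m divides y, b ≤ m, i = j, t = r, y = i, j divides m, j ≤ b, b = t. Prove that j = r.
y = i and m divides y, thus m divides i. Because i = j, m divides j. Since j divides m, m = j. Since b ≤ m, b ≤ j. Since j ≤ b, j = b. b = t, so j = t. Since t = r, j = r.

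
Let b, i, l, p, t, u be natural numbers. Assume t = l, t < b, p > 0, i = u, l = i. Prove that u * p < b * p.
From l = i and i = u, l = u. Because t = l and t < b, l < b. l = u, so u < b. Because p > 0, u * p < b * p.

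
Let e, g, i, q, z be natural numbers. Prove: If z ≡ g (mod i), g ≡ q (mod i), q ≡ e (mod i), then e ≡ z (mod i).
z ≡ g (mod i) and g ≡ q (mod i), therefore z ≡ q (mod i). Because q ≡ e (mod i), z ≡ e (mod i). Then e ≡ z (mod i).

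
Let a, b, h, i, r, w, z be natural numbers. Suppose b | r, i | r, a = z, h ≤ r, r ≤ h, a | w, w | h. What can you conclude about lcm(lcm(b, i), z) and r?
lcm(lcm(b, i), z) | r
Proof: b | r and i | r, thus lcm(b, i) | r. h ≤ r and r ≤ h, hence h = r. Since a | w and w | h, a | h. h = r, so a | r. Since a = z, z | r. lcm(b, i) | r, so lcm(lcm(b, i), z) | r.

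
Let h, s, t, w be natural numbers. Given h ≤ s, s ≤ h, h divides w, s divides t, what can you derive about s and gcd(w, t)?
s divides gcd(w, t)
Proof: h ≤ s and s ≤ h, thus h = s. Since h divides w, s divides w. s divides t, so s divides gcd(w, t).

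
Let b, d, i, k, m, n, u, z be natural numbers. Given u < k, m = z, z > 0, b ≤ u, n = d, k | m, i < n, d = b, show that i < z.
From n = d and d = b, n = b. i < n, so i < b. b ≤ u and u < k, therefore b < k. m = z and k | m, so k | z. z > 0, so k ≤ z. b < k, so b < z. i < b, so i < z.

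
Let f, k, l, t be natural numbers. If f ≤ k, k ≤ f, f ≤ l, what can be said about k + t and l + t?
k + t ≤ l + t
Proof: f ≤ k and k ≤ f, so f = k. Since f ≤ l, k ≤ l. Then k + t ≤ l + t.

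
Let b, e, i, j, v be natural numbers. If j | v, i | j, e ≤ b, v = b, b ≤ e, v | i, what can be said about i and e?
i = e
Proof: i | j and j | v, therefore i | v. v | i, so i = v. v = b, so i = b. b ≤ e and e ≤ b, so b = e. Because i = b, i = e.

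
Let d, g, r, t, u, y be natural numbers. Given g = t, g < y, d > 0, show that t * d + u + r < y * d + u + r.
Since g = t and g < y, t < y. From d > 0, by multiplying by a positive, t * d < y * d. Then t * d + u < y * d + u. Then t * d + u + r < y * d + u + r.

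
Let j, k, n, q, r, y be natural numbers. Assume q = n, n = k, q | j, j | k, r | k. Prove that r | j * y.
Because q = n and n = k, q = k. Since q | j, k | j. From j | k, k = j. Since r | k, r | j. Then r | j * y.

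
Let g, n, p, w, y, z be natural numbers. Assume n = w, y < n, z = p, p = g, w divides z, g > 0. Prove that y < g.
Because n = w and y < n, y < w. z = p and p = g, thus z = g. Since w divides z, w divides g. Since g > 0, w ≤ g. y < w, so y < g.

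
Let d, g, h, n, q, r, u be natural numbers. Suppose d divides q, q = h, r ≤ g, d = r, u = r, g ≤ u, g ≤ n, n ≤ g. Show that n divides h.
Because u = r and g ≤ u, g ≤ r. Since r ≤ g, r = g. Since g ≤ n and n ≤ g, g = n. r = g, so r = n. From q = h and d divides q, d divides h. Since d = r, r divides h. r = n, so n divides h.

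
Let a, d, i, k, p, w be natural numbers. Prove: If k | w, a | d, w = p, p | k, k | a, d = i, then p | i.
w = p and k | w, thus k | p. p | k, so k = p. Because d = i and a | d, a | i. k | a, so k | i. Since k = p, p | i.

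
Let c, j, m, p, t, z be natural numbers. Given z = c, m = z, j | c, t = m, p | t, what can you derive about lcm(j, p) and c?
lcm(j, p) | c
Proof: Because t = m and m = z, t = z. Since z = c, t = c. p | t, so p | c. j | c, so lcm(j, p) | c.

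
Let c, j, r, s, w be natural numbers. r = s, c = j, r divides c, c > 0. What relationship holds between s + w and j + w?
s + w ≤ j + w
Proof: r divides c and c > 0, therefore r ≤ c. Because c = j, r ≤ j. r = s, so s ≤ j. Then s + w ≤ j + w.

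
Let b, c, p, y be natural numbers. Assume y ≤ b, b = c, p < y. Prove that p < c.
p < y and y ≤ b, so p < b. b = c, so p < c.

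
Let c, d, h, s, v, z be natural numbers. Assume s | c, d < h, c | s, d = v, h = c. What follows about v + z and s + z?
v + z < s + z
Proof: Because c | s and s | c, c = s. From h = c, h = s. d = v and d < h, so v < h. h = s, so v < s. Then v + z < s + z.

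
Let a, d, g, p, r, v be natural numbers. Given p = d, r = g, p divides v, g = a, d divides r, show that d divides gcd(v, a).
p = d and p divides v, hence d divides v. Since r = g and d divides r, d divides g. g = a, so d divides a. d divides v, so d divides gcd(v, a).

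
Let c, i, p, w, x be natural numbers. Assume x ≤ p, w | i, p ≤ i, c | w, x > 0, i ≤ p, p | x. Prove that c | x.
Because i ≤ p and p ≤ i, i = p. From p | x and x > 0, p ≤ x. x ≤ p, so p = x. Since i = p, i = x. c | w and w | i, so c | i. Since i = x, c | x.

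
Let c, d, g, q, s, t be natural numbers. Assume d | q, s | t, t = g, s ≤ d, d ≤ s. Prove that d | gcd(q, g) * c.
s ≤ d and d ≤ s, therefore s = d. s | t, so d | t. Since t = g, d | g. d | q, so d | gcd(q, g). Then d | gcd(q, g) * c.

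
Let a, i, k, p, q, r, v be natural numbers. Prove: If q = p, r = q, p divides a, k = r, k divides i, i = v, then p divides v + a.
k = r and r = q, hence k = q. Since q = p, k = p. k divides i, so p divides i. Since i = v, p divides v. From p divides a, p divides v + a.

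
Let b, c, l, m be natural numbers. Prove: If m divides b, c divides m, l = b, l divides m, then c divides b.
l = b and l divides m, therefore b divides m. m divides b, so m = b. c divides m, so c divides b.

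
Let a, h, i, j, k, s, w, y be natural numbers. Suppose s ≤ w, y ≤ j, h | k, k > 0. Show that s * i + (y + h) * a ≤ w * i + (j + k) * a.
s ≤ w, so s * i ≤ w * i. Since h | k and k > 0, h ≤ k. Since y ≤ j, y + h ≤ j + k. Then (y + h) * a ≤ (j + k) * a. s * i ≤ w * i, so s * i + (y + h) * a ≤ w * i + (j + k) * a.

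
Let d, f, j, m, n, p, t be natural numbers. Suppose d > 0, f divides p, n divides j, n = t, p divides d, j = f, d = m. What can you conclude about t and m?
t ≤ m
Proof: j = f and n divides j, so n divides f. n = t, so t divides f. f divides p and p divides d, so f divides d. Since t divides f, t divides d. d > 0, so t ≤ d. d = m, so t ≤ m.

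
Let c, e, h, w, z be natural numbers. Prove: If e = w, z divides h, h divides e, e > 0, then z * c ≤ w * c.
z divides h and h divides e, so z divides e. Since e > 0, z ≤ e. From e = w, z ≤ w. By multiplying by a non-negative, z * c ≤ w * c.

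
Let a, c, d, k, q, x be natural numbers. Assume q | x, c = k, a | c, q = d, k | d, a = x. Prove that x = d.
Since c = k and a | c, a | k. Since k | d, a | d. a = x, so x | d. q = d and q | x, thus d | x. Since x | d, x = d.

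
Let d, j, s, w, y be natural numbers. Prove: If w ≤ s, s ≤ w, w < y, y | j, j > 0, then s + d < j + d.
w ≤ s and s ≤ w, hence w = s. From y | j and j > 0, y ≤ j. Since w < y, w < j. Since w = s, s < j. Then s + d < j + d.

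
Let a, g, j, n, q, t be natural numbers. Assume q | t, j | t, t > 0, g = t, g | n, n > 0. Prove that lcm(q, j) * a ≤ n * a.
q | t and j | t, hence lcm(q, j) | t. From t > 0, lcm(q, j) ≤ t. From g | n and n > 0, g ≤ n. Because g = t, t ≤ n. lcm(q, j) ≤ t, so lcm(q, j) ≤ n. Then lcm(q, j) * a ≤ n * a.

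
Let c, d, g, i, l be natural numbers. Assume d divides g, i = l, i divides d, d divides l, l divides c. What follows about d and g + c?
d divides g + c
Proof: Since i = l and i divides d, l divides d. From d divides l, l = d. Since l divides c, d divides c. d divides g, so d divides g + c.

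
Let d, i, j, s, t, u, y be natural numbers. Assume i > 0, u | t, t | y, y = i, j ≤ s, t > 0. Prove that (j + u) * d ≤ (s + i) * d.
Because u | t and t > 0, u ≤ t. Since y = i and t | y, t | i. i > 0, so t ≤ i. Since u ≤ t, u ≤ i. j ≤ s, so j + u ≤ s + i. Then (j + u) * d ≤ (s + i) * d.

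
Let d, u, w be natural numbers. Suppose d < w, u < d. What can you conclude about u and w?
u < w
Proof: u < d and d < w. By transitivity, u < w.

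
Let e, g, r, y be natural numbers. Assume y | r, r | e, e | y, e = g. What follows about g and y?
g = y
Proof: From y | r and r | e, y | e. e | y, so y = e. Because e = g, y = g. Then g = y.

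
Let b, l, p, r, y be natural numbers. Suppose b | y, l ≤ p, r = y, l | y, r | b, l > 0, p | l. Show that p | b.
p | l and l > 0, hence p ≤ l. Since l ≤ p, l = p. r = y and r | b, therefore y | b. b | y, so y = b. Since l | y, l | b. Since l = p, p | b.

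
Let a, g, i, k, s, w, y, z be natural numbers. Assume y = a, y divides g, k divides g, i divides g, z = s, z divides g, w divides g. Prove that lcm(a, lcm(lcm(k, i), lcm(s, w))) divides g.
y = a and y divides g, therefore a divides g. Because k divides g and i divides g, lcm(k, i) divides g. z = s and z divides g, thus s divides g. w divides g, so lcm(s, w) divides g. From lcm(k, i) divides g, lcm(lcm(k, i), lcm(s, w)) divides g. Since a divides g, lcm(a, lcm(lcm(k, i), lcm(s, w))) divides g.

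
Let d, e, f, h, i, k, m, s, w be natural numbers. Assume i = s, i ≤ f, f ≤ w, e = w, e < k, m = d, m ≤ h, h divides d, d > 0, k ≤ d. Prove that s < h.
i = s and i ≤ f, so s ≤ f. Since e = w and e < k, w < k. f ≤ w, so f < k. Because s ≤ f, s < k. m = d and m ≤ h, hence d ≤ h. Because h divides d and d > 0, h ≤ d. Since d ≤ h, d = h. k ≤ d, so k ≤ h. s < k, so s < h.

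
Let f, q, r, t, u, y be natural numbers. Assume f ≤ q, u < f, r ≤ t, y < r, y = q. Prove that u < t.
From y = q and y < r, q < r. f ≤ q, so f < r. u < f, so u < r. r ≤ t, so u < t.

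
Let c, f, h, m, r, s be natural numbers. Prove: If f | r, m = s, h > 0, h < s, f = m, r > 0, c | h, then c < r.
c | h and h > 0, hence c ≤ h. f | r and r > 0, thus f ≤ r. f = m, so m ≤ r. m = s, so s ≤ r. h < s, so h < r. c ≤ h, so c < r.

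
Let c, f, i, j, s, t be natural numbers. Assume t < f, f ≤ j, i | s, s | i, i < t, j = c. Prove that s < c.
From i | s and s | i, i = s. i < t, so s < t. Because t < f, s < f. j = c and f ≤ j, hence f ≤ c. s < f, so s < c.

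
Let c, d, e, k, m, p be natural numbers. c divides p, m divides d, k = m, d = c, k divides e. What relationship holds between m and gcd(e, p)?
m divides gcd(e, p)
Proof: From k = m and k divides e, m divides e. d = c and m divides d, therefore m divides c. Since c divides p, m divides p. m divides e, so m divides gcd(e, p).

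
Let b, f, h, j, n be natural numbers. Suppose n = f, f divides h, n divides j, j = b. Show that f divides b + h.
Because j = b and n divides j, n divides b. Since n = f, f divides b. f divides h, so f divides b + h.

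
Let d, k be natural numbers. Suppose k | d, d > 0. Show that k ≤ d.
k | d and d > 0. By divisors are at most what they divide, k ≤ d.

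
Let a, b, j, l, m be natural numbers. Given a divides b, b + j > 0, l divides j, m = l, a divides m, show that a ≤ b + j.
Because m = l and a divides m, a divides l. l divides j, so a divides j. Since a divides b, a divides b + j. Since b + j > 0, a ≤ b + j.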